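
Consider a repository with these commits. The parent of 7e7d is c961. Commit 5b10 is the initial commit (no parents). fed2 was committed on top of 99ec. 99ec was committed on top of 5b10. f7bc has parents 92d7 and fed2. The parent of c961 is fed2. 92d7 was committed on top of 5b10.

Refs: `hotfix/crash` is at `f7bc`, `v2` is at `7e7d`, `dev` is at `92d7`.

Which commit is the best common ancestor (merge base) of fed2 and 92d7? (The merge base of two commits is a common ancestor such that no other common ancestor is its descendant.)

5b10

Ancestors of fed2: {5b10, 99ec, fed2}.
Ancestors of 92d7: {5b10, 92d7}.
Common ancestors: {5b10}.
The only common ancestor is 5b10, so it is the merge base.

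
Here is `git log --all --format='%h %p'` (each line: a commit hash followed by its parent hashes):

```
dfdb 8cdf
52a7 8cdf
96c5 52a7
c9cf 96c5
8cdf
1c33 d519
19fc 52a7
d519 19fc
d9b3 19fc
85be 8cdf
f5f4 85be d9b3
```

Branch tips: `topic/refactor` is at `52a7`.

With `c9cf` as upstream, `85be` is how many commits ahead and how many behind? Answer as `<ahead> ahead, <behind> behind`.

1 ahead, 3 behind

Reachable from 85be: {85be, 8cdf}.
Reachable from c9cf: {52a7, 8cdf, 96c5, c9cf}.
Only in 85be's history (ahead): {85be} — 1.
Only in c9cf's history (behind): {52a7, 96c5, c9cf} — 3.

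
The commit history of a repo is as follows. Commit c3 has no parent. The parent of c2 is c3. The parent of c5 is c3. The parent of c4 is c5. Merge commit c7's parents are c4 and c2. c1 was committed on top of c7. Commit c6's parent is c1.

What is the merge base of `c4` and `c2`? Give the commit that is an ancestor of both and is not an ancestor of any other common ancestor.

c3

Ancestors of c4: {c3, c4, c5}.
Ancestors of c2: {c2, c3}.
Common ancestors: {c3}.
The only common ancestor is c3, so it is the merge base.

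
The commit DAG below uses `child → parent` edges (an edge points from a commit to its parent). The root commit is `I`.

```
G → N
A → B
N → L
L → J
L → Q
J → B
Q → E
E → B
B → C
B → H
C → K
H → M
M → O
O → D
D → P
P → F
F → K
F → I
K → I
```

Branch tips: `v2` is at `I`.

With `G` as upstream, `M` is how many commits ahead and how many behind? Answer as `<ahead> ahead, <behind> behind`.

0 ahead, 9 behind

Reachable from M: {D, F, I, K, M, O, P}.
Reachable from G: {B, C, D, E, F, G, H, I, J, K, L, M, N, O, P, Q}.
Only in M's history (ahead): {} — 0.
Only in G's history (behind): {B, C, E, G, H, J, L, N, Q} — 9.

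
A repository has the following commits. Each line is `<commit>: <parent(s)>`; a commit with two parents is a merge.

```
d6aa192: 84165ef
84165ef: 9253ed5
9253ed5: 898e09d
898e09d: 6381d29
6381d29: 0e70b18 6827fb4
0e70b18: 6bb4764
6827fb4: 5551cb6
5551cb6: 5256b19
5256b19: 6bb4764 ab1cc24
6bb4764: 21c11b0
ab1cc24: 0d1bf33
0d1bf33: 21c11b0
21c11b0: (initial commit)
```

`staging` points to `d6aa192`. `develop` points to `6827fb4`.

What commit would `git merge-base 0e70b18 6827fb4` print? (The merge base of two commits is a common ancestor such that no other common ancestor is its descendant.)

Ancestors of 0e70b18: {0e70b18, 21c11b0, 6bb4764}.
Ancestors of 6827fb4: {0d1bf33, 21c11b0, 5256b19, 5551cb6, 6827fb4, 6bb4764, ab1cc24}.
Common ancestors: {21c11b0, 6bb4764}.
Among these, 6bb4764 is not an ancestor of any other common ancestor — it is the merge base.

6bb4764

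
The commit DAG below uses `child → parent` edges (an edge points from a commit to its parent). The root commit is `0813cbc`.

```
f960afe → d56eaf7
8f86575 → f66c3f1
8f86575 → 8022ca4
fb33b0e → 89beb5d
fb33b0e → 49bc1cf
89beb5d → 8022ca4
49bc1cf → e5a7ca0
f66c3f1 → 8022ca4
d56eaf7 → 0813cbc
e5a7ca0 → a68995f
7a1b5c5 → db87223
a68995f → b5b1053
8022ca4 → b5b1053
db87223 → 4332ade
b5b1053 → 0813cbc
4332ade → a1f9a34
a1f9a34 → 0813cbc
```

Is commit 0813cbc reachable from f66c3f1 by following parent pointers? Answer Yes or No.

Ancestors of f66c3f1 (commits reachable by following parents): {0813cbc, 8022ca4, b5b1053, f66c3f1}.
0813cbc is in that set, so it is an ancestor of f66c3f1.

Yes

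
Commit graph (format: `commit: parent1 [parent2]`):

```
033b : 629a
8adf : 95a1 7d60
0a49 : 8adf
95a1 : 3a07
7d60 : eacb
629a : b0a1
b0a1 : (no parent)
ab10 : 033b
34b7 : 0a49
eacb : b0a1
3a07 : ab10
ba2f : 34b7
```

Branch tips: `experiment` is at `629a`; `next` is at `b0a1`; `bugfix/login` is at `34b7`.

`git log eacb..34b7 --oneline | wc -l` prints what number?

Reachable from 34b7: {033b, 0a49, 34b7, 3a07, 629a, 7d60, 8adf, 95a1, ab10, b0a1, eacb}.
Reachable from eacb: {b0a1, eacb}.
In 34b7's history but not eacb's: {033b, 0a49, 34b7, 3a07, 629a, 7d60, 8adf, 95a1, ab10} — 9 commits.

9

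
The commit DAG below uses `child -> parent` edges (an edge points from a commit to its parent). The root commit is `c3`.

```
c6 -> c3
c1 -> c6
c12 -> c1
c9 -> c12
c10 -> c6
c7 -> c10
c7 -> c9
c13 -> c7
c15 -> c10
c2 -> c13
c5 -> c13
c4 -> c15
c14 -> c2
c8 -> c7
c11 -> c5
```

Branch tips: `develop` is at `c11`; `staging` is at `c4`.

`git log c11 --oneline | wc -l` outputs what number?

10

Walking parent pointers from c11: reachable set = {c1, c10, c11, c12, c13, c3, c5, c6, c7, c9}.
That is 10 commits.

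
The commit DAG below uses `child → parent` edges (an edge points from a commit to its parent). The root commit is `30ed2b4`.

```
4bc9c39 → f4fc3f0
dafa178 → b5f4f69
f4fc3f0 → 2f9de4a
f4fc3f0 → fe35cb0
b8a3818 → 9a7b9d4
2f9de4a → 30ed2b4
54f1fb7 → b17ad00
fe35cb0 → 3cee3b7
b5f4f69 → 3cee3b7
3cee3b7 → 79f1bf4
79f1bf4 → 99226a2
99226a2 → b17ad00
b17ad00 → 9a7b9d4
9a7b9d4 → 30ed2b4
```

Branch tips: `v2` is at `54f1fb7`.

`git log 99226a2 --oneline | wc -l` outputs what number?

Walking parent pointers from 99226a2: reachable set = {30ed2b4, 99226a2, 9a7b9d4, b17ad00}.
That is 4 commits.

4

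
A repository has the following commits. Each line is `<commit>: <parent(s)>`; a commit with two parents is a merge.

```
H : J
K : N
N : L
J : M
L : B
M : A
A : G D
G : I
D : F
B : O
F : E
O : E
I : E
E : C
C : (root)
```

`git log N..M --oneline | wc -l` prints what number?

Reachable from M: {A, C, D, E, F, G, I, M}.
Reachable from N: {B, C, E, L, N, O}.
In M's history but not N's: {A, D, F, G, I, M} — 6 commits.

6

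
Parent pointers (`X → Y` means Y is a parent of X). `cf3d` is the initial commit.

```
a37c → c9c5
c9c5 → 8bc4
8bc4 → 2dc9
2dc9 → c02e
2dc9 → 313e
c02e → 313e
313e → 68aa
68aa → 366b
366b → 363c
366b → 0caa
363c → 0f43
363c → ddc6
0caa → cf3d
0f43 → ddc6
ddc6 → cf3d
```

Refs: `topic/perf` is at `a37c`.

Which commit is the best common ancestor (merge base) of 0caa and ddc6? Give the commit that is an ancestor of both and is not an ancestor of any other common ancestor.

Ancestors of 0caa: {0caa, cf3d}.
Ancestors of ddc6: {cf3d, ddc6}.
Common ancestors: {cf3d}.
The only common ancestor is cf3d, so it is the merge base.

cf3d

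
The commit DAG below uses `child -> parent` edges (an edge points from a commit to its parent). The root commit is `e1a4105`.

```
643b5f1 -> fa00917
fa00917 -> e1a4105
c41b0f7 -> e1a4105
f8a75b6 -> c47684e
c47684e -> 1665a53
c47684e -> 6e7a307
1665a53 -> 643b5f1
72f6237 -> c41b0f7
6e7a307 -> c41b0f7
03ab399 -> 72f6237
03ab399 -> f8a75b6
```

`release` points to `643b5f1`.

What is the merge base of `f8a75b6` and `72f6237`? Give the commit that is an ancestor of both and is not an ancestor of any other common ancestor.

c41b0f7

Ancestors of f8a75b6: {1665a53, 643b5f1, 6e7a307, c41b0f7, c47684e, e1a4105, f8a75b6, fa00917}.
Ancestors of 72f6237: {72f6237, c41b0f7, e1a4105}.
Common ancestors: {c41b0f7, e1a4105}.
Among these, c41b0f7 is not an ancestor of any other common ancestor — it is the merge base.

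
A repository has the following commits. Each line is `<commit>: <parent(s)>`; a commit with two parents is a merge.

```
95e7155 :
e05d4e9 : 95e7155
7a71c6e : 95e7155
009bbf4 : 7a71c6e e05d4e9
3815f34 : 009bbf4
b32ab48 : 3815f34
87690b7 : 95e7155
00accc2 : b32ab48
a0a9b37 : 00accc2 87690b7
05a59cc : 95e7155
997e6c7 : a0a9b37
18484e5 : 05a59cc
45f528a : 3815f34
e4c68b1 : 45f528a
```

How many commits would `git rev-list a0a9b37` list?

Walking parent pointers from a0a9b37: reachable set = {009bbf4, 00accc2, 3815f34, 7a71c6e, 87690b7, 95e7155, a0a9b37, b32ab48, e05d4e9}.
That is 9 commits.

9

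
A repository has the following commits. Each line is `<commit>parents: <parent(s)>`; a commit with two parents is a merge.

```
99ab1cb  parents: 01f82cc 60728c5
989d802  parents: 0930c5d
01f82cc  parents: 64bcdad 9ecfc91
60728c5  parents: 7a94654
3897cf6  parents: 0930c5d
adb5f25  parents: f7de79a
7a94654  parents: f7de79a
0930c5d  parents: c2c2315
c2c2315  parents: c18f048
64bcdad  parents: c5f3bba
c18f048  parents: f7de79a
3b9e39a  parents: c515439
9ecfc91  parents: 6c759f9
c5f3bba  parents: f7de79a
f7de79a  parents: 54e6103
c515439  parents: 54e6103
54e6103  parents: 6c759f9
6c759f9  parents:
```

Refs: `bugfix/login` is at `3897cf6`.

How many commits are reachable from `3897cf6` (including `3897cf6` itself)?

7

Walking parent pointers from 3897cf6: reachable set = {0930c5d, 3897cf6, 54e6103, 6c759f9, c18f048, c2c2315, f7de79a}.
That is 7 commits.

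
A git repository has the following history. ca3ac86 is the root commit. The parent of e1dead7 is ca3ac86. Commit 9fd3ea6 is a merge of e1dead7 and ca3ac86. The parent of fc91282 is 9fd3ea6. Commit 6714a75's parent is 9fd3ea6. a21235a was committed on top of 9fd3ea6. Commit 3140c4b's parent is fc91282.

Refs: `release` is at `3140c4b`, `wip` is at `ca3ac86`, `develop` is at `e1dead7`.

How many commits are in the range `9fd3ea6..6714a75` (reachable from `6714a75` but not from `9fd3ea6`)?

1

Reachable from 6714a75: {6714a75, 9fd3ea6, ca3ac86, e1dead7}.
Reachable from 9fd3ea6: {9fd3ea6, ca3ac86, e1dead7}.
In 6714a75's history but not 9fd3ea6's: {6714a75} — 1 commit.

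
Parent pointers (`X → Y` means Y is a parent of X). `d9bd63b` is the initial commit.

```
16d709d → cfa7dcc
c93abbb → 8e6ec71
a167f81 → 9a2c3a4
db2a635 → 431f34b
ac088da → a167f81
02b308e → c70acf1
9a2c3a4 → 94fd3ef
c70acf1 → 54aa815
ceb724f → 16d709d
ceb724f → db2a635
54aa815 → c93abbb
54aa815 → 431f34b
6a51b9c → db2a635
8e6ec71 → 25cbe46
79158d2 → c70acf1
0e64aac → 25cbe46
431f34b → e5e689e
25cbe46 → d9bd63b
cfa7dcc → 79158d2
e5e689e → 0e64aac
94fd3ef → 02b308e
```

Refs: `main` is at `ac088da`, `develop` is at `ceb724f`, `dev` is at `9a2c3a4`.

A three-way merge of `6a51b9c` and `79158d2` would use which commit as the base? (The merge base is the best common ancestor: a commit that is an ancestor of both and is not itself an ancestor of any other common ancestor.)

431f34b

Ancestors of 6a51b9c: {0e64aac, 25cbe46, 431f34b, 6a51b9c, d9bd63b, db2a635, e5e689e}.
Ancestors of 79158d2: {0e64aac, 25cbe46, 431f34b, 54aa815, 79158d2, 8e6ec71, c70acf1, c93abbb, d9bd63b, e5e689e}.
Common ancestors: {0e64aac, 25cbe46, 431f34b, d9bd63b, e5e689e}.
Among these, 431f34b is not an ancestor of any other common ancestor — it is the merge base.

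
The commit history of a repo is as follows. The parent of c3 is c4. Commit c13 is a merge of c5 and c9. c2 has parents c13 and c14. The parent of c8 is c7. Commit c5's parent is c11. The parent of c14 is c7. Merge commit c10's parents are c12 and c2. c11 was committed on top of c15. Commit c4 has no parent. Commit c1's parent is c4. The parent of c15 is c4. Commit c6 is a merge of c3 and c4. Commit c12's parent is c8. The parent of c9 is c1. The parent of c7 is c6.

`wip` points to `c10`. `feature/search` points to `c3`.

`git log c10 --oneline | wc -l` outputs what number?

15

Walking parent pointers from c10: reachable set = {c1, c10, c11, c12, c13, c14, c15, c2, c3, c4, c5, c6, c7, c8, c9}.
That is 15 commits.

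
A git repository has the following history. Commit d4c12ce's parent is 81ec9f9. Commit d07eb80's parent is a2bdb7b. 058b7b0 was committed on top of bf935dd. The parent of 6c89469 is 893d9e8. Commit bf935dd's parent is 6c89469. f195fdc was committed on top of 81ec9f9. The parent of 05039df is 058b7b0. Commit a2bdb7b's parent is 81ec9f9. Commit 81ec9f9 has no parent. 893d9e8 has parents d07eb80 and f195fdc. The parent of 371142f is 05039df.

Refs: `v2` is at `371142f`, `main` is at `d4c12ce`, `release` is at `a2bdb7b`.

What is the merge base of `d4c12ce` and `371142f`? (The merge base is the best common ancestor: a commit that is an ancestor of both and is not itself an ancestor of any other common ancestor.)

81ec9f9

Ancestors of d4c12ce: {81ec9f9, d4c12ce}.
Ancestors of 371142f: {05039df, 058b7b0, 371142f, 6c89469, 81ec9f9, 893d9e8, a2bdb7b, bf935dd, d07eb80, f195fdc}.
Common ancestors: {81ec9f9}.
The only common ancestor is 81ec9f9, so it is the merge base.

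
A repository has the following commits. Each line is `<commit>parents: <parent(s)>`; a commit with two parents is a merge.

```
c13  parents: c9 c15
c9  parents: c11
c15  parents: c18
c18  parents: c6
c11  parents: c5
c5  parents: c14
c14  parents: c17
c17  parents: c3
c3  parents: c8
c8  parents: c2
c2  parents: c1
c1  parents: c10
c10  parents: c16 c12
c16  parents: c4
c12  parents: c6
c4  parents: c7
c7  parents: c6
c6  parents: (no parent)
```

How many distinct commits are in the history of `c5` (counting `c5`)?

Walking parent pointers from c5: reachable set = {c1, c10, c12, c14, c16, c17, c2, c3, c4, c5, c6, c7, c8}.
That is 13 commits.

13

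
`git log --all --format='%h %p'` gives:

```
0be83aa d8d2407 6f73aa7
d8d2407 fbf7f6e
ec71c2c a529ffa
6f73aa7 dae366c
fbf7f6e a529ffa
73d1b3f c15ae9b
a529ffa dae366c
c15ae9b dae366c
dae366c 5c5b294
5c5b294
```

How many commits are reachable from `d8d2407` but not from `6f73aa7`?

Reachable from d8d2407: {5c5b294, a529ffa, d8d2407, dae366c, fbf7f6e}.
Reachable from 6f73aa7: {5c5b294, 6f73aa7, dae366c}.
In d8d2407's history but not 6f73aa7's: {a529ffa, d8d2407, fbf7f6e} — 3 commits.

3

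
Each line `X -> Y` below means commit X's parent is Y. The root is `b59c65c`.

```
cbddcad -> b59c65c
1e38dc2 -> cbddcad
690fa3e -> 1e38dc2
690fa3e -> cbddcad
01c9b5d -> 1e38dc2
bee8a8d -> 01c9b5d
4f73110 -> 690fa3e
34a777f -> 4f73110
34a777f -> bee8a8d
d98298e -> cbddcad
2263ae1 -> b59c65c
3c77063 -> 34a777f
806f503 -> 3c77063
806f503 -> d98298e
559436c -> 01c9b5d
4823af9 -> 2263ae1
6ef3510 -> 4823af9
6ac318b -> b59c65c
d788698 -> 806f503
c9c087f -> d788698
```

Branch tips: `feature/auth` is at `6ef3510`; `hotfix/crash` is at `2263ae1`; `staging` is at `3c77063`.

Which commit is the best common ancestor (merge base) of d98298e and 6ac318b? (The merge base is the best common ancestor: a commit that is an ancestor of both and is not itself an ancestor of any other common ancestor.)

b59c65c

Ancestors of d98298e: {b59c65c, cbddcad, d98298e}.
Ancestors of 6ac318b: {6ac318b, b59c65c}.
Common ancestors: {b59c65c}.
The only common ancestor is b59c65c, so it is the merge base.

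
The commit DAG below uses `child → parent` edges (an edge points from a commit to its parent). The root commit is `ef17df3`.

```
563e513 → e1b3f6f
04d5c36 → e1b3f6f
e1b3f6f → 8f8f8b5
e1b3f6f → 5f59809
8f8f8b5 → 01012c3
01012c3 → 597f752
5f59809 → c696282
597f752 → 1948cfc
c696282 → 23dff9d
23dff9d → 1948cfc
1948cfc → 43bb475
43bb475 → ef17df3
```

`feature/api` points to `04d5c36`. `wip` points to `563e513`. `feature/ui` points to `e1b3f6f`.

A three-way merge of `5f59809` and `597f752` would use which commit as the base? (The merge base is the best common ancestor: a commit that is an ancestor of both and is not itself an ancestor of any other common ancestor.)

1948cfc

Ancestors of 5f59809: {1948cfc, 23dff9d, 43bb475, 5f59809, c696282, ef17df3}.
Ancestors of 597f752: {1948cfc, 43bb475, 597f752, ef17df3}.
Common ancestors: {1948cfc, 43bb475, ef17df3}.
Among these, 1948cfc is not an ancestor of any other common ancestor — it is the merge base.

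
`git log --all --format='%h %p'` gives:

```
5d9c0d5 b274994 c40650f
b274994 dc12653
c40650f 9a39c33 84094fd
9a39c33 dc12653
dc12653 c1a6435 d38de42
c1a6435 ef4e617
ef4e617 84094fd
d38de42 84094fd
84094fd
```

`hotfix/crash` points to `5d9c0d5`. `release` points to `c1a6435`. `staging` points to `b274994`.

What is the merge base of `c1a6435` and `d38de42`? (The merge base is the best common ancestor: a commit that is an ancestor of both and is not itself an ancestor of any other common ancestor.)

84094fd

Ancestors of c1a6435: {84094fd, c1a6435, ef4e617}.
Ancestors of d38de42: {84094fd, d38de42}.
Common ancestors: {84094fd}.
The only common ancestor is 84094fd, so it is the merge base.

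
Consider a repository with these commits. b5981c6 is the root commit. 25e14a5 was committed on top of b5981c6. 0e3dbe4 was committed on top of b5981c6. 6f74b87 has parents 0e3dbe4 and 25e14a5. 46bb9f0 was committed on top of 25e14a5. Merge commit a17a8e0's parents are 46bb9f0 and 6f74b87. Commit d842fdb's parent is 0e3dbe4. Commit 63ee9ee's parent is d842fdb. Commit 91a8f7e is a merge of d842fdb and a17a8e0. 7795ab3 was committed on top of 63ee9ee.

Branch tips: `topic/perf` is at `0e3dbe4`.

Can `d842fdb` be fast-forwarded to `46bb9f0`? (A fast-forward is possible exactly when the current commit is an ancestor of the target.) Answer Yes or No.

A fast-forward from d842fdb to 46bb9f0 is possible iff d842fdb is an ancestor of 46bb9f0.
Ancestors of 46bb9f0: {25e14a5, 46bb9f0, b5981c6}.
d842fdb is not among them, so fast-forward is not possible.

No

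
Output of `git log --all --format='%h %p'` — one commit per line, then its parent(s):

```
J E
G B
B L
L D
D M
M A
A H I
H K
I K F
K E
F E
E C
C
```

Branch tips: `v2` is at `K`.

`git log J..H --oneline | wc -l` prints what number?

2

Reachable from H: {C, E, H, K}.
Reachable from J: {C, E, J}.
In H's history but not J's: {H, K} — 2 commits.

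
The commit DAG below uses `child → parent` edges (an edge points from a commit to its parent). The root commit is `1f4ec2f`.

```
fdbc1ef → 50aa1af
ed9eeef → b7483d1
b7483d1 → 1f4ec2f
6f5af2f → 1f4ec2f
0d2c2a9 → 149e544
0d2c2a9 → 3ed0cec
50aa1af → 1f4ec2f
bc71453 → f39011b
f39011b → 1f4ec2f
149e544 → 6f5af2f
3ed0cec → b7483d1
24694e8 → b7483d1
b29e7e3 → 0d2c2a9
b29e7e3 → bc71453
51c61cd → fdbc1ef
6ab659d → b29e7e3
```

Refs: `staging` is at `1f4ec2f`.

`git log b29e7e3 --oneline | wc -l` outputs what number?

Walking parent pointers from b29e7e3: reachable set = {0d2c2a9, 149e544, 1f4ec2f, 3ed0cec, 6f5af2f, b29e7e3, b7483d1, bc71453, f39011b}.
That is 9 commits.

9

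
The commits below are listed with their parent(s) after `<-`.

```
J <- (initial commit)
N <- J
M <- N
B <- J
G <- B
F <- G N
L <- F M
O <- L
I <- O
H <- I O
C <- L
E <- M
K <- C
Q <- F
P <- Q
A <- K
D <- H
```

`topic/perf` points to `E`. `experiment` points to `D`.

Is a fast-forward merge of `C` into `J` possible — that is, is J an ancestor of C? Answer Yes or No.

A fast-forward from J to C is possible iff J is an ancestor of C.
Ancestors of C: {B, C, F, G, J, L, M, N}.
J is among them, so fast-forward is possible.

Yes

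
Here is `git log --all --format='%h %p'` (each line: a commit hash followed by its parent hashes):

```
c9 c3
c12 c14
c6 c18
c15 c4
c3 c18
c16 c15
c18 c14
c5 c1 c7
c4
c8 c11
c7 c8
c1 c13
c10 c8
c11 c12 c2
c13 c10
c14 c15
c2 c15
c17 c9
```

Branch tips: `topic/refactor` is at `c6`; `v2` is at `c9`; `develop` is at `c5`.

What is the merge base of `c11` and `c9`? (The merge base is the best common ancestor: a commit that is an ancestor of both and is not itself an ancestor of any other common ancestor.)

c14

Ancestors of c11: {c11, c12, c14, c15, c2, c4}.
Ancestors of c9: {c14, c15, c18, c3, c4, c9}.
Common ancestors: {c14, c15, c4}.
Among these, c14 is not an ancestor of any other common ancestor — it is the merge base.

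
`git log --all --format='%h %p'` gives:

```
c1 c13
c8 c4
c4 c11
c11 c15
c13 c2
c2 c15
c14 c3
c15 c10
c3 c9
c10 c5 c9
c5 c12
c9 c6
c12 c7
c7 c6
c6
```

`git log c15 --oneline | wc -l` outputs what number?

Walking parent pointers from c15: reachable set = {c10, c12, c15, c5, c6, c7, c9}.
That is 7 commits.

7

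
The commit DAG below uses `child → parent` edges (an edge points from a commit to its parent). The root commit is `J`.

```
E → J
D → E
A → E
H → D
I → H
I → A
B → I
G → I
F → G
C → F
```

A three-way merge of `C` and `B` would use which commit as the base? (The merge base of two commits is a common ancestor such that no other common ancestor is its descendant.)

Ancestors of C: {A, C, D, E, F, G, H, I, J}.
Ancestors of B: {A, B, D, E, H, I, J}.
Common ancestors: {A, D, E, H, I, J}.
Among these, I is not an ancestor of any other common ancestor — it is the merge base.

I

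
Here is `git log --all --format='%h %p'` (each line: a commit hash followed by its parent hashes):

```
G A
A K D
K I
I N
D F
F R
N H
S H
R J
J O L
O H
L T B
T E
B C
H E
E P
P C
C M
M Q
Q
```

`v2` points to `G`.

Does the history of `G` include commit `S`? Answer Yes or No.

Ancestors of G: {A, B, C, D, E, F, G, H, I, J, K, L, M, N, O, P, Q, R, T}.
S is not in that set, so it is not an ancestor of G.

No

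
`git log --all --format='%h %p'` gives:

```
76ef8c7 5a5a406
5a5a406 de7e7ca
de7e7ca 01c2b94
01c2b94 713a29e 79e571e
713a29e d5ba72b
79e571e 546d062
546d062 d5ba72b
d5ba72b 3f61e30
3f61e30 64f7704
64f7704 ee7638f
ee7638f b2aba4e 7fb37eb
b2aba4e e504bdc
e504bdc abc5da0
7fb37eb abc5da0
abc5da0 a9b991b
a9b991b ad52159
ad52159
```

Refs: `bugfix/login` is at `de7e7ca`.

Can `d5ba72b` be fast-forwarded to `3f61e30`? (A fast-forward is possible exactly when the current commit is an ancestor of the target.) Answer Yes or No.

A fast-forward from d5ba72b to 3f61e30 is possible iff d5ba72b is an ancestor of 3f61e30.
Ancestors of 3f61e30: {3f61e30, 64f7704, 7fb37eb, a9b991b, abc5da0, ad52159, b2aba4e, e504bdc, ee7638f}.
d5ba72b is not among them, so fast-forward is not possible.

No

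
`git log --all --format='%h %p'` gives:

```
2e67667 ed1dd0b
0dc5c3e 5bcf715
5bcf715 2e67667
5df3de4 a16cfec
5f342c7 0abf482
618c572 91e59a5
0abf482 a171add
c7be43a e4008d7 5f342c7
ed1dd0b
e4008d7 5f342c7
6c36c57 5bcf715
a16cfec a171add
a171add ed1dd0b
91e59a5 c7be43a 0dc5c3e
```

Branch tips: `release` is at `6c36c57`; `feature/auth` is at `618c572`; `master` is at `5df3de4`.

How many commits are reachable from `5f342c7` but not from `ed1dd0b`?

Reachable from 5f342c7: {0abf482, 5f342c7, a171add, ed1dd0b}.
Reachable from ed1dd0b: {ed1dd0b}.
In 5f342c7's history but not ed1dd0b's: {0abf482, 5f342c7, a171add} — 3 commits.

3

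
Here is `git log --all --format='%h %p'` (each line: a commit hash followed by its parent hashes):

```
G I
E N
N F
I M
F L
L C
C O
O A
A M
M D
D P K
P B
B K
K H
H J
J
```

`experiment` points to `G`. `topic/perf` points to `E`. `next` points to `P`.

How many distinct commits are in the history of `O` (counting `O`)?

9

Walking parent pointers from O: reachable set = {A, B, D, H, J, K, M, O, P}.
That is 9 commits.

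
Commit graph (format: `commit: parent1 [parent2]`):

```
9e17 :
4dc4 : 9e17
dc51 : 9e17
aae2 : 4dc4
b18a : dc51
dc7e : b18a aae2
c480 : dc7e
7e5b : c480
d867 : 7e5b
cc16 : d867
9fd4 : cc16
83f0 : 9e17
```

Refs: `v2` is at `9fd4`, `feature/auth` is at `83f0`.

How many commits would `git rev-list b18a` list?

3

Walking parent pointers from b18a: reachable set = {9e17, b18a, dc51}.
That is 3 commits.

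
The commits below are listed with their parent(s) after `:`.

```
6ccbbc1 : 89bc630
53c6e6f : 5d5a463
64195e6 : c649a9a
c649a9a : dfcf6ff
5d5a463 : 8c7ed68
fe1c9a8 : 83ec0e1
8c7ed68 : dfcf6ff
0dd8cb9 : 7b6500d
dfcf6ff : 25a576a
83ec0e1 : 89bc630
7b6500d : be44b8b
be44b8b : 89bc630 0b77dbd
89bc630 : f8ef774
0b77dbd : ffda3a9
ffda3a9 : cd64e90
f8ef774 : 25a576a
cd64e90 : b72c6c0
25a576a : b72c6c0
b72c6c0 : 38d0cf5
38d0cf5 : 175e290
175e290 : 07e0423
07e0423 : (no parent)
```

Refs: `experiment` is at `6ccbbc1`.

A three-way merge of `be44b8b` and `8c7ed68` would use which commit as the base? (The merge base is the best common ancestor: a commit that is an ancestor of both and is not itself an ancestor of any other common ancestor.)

25a576a

Ancestors of be44b8b: {07e0423, 0b77dbd, 175e290, 25a576a, 38d0cf5, 89bc630, b72c6c0, be44b8b, cd64e90, f8ef774, ffda3a9}.
Ancestors of 8c7ed68: {07e0423, 175e290, 25a576a, 38d0cf5, 8c7ed68, b72c6c0, dfcf6ff}.
Common ancestors: {07e0423, 175e290, 25a576a, 38d0cf5, b72c6c0}.
Among these, 25a576a is not an ancestor of any other common ancestor — it is the merge base.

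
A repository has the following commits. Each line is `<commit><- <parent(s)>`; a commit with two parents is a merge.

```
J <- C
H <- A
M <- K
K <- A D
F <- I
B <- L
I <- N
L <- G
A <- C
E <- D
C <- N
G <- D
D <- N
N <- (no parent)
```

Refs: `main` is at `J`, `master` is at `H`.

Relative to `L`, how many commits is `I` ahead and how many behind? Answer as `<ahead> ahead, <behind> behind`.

1 ahead, 3 behind

Reachable from I: {I, N}.
Reachable from L: {D, G, L, N}.
Only in I's history (ahead): {I} — 1.
Only in L's history (behind): {D, G, L} — 3.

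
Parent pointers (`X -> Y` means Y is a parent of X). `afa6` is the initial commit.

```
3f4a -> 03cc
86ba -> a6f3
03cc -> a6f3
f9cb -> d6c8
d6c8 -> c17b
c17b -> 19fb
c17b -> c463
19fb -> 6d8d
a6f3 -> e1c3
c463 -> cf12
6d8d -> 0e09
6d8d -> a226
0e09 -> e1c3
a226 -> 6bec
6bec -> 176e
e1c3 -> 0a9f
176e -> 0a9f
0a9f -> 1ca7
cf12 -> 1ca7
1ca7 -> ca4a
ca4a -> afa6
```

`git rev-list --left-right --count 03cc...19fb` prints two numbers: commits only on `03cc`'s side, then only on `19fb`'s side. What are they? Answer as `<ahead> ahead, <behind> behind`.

Reachable from 03cc: {03cc, 0a9f, 1ca7, a6f3, afa6, ca4a, e1c3}.
Reachable from 19fb: {0a9f, 0e09, 176e, 19fb, 1ca7, 6bec, 6d8d, a226, afa6, ca4a, e1c3}.
Only in 03cc's history (ahead): {03cc, a6f3} — 2.
Only in 19fb's history (behind): {0e09, 176e, 19fb, 6bec, 6d8d, a226} — 6.

2 ahead, 6 behind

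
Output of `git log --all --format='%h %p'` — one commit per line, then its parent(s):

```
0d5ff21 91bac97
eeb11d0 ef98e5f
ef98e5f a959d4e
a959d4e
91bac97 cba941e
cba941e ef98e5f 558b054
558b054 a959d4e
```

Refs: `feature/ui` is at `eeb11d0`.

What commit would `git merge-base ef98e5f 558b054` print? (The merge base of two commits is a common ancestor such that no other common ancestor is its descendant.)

Ancestors of ef98e5f: {a959d4e, ef98e5f}.
Ancestors of 558b054: {558b054, a959d4e}.
Common ancestors: {a959d4e}.
The only common ancestor is a959d4e, so it is the merge base.

a959d4e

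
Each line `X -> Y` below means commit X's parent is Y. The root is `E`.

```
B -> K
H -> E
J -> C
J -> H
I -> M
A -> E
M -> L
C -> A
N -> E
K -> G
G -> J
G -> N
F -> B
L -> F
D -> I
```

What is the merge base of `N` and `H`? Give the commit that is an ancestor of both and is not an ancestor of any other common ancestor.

E

Ancestors of N: {E, N}.
Ancestors of H: {E, H}.
Common ancestors: {E}.
The only common ancestor is E, so it is the merge base.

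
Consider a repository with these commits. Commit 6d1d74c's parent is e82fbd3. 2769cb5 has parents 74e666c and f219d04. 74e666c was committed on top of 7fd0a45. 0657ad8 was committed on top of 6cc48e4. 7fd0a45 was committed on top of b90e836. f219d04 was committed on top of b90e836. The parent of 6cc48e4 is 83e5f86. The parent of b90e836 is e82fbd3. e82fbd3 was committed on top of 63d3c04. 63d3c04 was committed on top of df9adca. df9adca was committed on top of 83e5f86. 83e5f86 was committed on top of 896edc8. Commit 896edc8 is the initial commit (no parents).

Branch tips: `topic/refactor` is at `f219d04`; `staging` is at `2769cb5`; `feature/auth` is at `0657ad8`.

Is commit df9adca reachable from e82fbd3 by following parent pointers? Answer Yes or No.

Ancestors of e82fbd3 (commits reachable by following parents): {63d3c04, 83e5f86, 896edc8, df9adca, e82fbd3}.
df9adca is in that set, so it is an ancestor of e82fbd3.

Yes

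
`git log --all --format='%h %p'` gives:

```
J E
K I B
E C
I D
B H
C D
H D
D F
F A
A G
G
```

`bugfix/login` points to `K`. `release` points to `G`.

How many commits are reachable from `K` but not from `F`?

5

Reachable from K: {A, B, D, F, G, H, I, K}.
Reachable from F: {A, F, G}.
In K's history but not F's: {B, D, H, I, K} — 5 commits.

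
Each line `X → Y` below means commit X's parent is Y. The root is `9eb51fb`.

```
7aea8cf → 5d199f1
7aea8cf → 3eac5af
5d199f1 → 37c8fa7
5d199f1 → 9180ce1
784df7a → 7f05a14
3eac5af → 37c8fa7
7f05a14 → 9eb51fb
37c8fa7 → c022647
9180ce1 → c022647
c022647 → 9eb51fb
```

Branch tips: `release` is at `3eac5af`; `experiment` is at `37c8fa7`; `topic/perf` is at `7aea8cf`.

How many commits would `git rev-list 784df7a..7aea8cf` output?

Reachable from 7aea8cf: {37c8fa7, 3eac5af, 5d199f1, 7aea8cf, 9180ce1, 9eb51fb, c022647}.
Reachable from 784df7a: {784df7a, 7f05a14, 9eb51fb}.
In 7aea8cf's history but not 784df7a's: {37c8fa7, 3eac5af, 5d199f1, 7aea8cf, 9180ce1, c022647} — 6 commits.

6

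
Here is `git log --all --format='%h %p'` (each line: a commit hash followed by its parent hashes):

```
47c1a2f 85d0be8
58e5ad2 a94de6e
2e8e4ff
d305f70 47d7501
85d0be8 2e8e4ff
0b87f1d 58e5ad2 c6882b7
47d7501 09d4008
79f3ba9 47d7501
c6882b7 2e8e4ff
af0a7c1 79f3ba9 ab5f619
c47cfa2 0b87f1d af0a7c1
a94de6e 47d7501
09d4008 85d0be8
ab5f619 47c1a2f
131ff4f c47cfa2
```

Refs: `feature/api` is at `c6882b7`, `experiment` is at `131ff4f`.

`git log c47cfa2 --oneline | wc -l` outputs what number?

13

Walking parent pointers from c47cfa2: reachable set = {09d4008, 0b87f1d, 2e8e4ff, 47c1a2f, 47d7501, 58e5ad2, 79f3ba9, 85d0be8, a94de6e, ab5f619, af0a7c1, c47cfa2, c6882b7}.
That is 13 commits.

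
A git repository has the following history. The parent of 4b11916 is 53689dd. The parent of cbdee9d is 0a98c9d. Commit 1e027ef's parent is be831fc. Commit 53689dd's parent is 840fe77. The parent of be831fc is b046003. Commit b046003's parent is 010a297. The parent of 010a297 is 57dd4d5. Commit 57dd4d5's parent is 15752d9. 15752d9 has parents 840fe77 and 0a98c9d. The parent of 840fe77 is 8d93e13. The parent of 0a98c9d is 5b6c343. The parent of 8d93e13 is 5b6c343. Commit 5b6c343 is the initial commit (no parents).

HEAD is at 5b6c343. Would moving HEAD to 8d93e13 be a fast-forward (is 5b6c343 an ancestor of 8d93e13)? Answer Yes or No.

Yes

A fast-forward from 5b6c343 to 8d93e13 is possible iff 5b6c343 is an ancestor of 8d93e13.
Ancestors of 8d93e13: {5b6c343, 8d93e13}.
5b6c343 is among them, so fast-forward is possible.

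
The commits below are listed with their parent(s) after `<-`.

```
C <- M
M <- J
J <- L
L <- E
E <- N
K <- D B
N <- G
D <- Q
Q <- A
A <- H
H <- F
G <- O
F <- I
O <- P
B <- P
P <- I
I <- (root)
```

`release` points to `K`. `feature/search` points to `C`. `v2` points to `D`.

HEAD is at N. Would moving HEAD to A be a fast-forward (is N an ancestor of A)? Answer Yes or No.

A fast-forward from N to A is possible iff N is an ancestor of A.
Ancestors of A: {A, F, H, I}.
N is not among them, so fast-forward is not possible.

No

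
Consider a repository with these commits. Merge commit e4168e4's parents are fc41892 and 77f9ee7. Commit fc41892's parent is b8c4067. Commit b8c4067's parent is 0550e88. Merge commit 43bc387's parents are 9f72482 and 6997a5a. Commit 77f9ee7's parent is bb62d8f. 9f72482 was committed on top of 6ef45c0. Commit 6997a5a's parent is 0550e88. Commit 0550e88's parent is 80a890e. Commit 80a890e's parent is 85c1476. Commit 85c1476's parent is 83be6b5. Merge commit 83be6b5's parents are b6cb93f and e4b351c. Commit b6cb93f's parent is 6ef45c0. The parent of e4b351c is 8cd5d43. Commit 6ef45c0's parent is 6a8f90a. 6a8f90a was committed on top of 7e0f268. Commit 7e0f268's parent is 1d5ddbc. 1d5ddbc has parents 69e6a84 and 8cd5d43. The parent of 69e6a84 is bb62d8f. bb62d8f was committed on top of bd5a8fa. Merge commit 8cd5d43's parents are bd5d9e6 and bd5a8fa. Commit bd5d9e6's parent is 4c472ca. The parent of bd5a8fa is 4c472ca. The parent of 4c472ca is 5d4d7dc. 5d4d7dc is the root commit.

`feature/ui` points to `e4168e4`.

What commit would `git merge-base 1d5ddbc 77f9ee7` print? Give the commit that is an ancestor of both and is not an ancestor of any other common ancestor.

Ancestors of 1d5ddbc: {1d5ddbc, 4c472ca, 5d4d7dc, 69e6a84, 8cd5d43, bb62d8f, bd5a8fa, bd5d9e6}.
Ancestors of 77f9ee7: {4c472ca, 5d4d7dc, 77f9ee7, bb62d8f, bd5a8fa}.
Common ancestors: {4c472ca, 5d4d7dc, bb62d8f, bd5a8fa}.
Among these, bb62d8f is not an ancestor of any other common ancestor — it is the merge base.

bb62d8f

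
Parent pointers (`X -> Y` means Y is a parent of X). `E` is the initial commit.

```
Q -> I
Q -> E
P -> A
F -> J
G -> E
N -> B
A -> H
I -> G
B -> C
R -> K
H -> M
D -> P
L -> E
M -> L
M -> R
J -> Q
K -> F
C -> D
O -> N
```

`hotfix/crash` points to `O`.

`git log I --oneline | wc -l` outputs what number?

Walking parent pointers from I: reachable set = {E, G, I}.
That is 3 commits.

3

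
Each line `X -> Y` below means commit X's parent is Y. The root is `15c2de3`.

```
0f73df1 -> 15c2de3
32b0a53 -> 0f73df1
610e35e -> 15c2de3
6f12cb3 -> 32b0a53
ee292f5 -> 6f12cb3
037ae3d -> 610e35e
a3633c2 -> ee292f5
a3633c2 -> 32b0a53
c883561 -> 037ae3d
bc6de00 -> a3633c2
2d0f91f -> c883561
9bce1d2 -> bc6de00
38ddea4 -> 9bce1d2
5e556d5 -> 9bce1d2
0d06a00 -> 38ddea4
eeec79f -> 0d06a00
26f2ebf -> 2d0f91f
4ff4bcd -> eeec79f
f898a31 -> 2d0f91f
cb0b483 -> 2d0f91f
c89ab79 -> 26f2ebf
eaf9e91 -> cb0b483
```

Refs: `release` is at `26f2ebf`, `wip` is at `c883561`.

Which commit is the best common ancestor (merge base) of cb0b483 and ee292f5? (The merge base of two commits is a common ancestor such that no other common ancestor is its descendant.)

15c2de3

Ancestors of cb0b483: {037ae3d, 15c2de3, 2d0f91f, 610e35e, c883561, cb0b483}.
Ancestors of ee292f5: {0f73df1, 15c2de3, 32b0a53, 6f12cb3, ee292f5}.
Common ancestors: {15c2de3}.
The only common ancestor is 15c2de3, so it is the merge base.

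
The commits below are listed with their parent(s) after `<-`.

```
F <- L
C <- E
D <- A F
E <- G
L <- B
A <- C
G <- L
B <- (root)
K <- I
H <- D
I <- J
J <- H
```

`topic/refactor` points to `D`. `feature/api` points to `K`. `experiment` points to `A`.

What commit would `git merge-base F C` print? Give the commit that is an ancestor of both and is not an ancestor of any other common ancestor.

L

Ancestors of F: {B, F, L}.
Ancestors of C: {B, C, E, G, L}.
Common ancestors: {B, L}.
Among these, L is not an ancestor of any other common ancestor — it is the merge base.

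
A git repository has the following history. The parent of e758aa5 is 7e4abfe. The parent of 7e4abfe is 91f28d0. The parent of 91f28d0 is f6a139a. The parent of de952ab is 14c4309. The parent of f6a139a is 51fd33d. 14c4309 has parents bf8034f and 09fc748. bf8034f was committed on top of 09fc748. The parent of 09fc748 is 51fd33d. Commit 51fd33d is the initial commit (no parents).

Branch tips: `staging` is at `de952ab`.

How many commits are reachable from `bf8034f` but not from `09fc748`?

1

Reachable from bf8034f: {09fc748, 51fd33d, bf8034f}.
Reachable from 09fc748: {09fc748, 51fd33d}.
In bf8034f's history but not 09fc748's: {bf8034f} — 1 commit.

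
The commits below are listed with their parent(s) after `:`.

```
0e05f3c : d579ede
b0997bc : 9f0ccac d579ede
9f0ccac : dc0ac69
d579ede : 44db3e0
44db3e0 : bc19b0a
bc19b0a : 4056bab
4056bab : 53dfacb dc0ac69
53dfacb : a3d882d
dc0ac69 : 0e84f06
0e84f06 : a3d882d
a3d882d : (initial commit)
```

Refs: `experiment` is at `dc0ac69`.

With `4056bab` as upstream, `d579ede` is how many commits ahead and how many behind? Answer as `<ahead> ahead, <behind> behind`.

3 ahead, 0 behind

Reachable from d579ede: {0e84f06, 4056bab, 44db3e0, 53dfacb, a3d882d, bc19b0a, d579ede, dc0ac69}.
Reachable from 4056bab: {0e84f06, 4056bab, 53dfacb, a3d882d, dc0ac69}.
Only in d579ede's history (ahead): {44db3e0, bc19b0a, d579ede} — 3.
Only in 4056bab's history (behind): {} — 0.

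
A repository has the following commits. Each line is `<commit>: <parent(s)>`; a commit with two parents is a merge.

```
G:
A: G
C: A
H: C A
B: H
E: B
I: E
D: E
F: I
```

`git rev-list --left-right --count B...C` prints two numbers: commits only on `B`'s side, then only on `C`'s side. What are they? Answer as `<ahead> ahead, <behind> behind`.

2 ahead, 0 behind

Reachable from B: {A, B, C, G, H}.
Reachable from C: {A, C, G}.
Only in B's history (ahead): {B, H} — 2.
Only in C's history (behind): {} — 0.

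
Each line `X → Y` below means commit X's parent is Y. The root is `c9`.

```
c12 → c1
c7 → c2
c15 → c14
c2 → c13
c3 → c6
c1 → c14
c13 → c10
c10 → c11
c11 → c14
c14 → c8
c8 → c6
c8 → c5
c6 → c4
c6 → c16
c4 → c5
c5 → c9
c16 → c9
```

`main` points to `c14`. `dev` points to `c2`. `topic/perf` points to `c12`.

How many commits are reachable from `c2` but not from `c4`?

Reachable from c2: {c10, c11, c13, c14, c16, c2, c4, c5, c6, c8, c9}.
Reachable from c4: {c4, c5, c9}.
In c2's history but not c4's: {c10, c11, c13, c14, c16, c2, c6, c8} — 8 commits.

8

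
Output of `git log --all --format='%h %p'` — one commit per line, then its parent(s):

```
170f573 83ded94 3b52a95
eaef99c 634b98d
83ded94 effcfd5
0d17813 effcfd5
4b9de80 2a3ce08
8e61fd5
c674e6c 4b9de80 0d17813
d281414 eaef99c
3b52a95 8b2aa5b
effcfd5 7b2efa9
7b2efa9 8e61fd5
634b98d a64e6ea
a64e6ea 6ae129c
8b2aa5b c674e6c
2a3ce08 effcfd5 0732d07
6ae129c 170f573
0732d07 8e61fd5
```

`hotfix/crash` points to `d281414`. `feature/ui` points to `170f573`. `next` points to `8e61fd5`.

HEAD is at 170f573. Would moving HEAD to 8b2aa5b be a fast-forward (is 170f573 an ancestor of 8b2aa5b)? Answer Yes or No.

A fast-forward from 170f573 to 8b2aa5b is possible iff 170f573 is an ancestor of 8b2aa5b.
Ancestors of 8b2aa5b: {0732d07, 0d17813, 2a3ce08, 4b9de80, 7b2efa9, 8b2aa5b, 8e61fd5, c674e6c, effcfd5}.
170f573 is not among them, so fast-forward is not possible.

No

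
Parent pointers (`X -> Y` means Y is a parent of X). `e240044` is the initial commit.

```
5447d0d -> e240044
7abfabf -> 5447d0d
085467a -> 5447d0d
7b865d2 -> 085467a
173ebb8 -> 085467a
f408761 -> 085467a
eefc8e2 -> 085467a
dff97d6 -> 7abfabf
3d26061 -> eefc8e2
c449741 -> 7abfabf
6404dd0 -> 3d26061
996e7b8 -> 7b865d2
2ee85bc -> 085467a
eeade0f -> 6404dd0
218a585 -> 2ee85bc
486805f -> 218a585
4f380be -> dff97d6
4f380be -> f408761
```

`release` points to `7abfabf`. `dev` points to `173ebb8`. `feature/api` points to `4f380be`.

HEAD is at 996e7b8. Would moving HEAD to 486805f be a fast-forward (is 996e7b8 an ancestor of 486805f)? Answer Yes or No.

A fast-forward from 996e7b8 to 486805f is possible iff 996e7b8 is an ancestor of 486805f.
Ancestors of 486805f: {085467a, 218a585, 2ee85bc, 486805f, 5447d0d, e240044}.
996e7b8 is not among them, so fast-forward is not possible.

No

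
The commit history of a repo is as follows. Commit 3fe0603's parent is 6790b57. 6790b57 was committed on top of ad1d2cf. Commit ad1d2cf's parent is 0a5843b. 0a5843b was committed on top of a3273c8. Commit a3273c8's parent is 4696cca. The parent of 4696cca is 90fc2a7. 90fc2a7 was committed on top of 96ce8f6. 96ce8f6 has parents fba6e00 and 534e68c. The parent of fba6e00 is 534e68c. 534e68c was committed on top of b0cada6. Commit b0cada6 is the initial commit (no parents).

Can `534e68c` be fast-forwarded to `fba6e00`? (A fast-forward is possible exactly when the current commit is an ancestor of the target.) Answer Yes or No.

Yes

A fast-forward from 534e68c to fba6e00 is possible iff 534e68c is an ancestor of fba6e00.
Ancestors of fba6e00: {534e68c, b0cada6, fba6e00}.
534e68c is among them, so fast-forward is possible.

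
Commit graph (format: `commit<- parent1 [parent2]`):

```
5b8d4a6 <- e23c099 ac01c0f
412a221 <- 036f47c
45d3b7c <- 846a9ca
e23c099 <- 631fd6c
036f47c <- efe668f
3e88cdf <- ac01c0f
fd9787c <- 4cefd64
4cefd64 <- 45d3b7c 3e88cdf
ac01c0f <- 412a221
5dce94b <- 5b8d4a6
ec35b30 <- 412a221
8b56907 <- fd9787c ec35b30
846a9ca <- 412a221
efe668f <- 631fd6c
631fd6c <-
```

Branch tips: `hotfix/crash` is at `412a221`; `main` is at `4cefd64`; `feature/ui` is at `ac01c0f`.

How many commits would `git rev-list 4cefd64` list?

Walking parent pointers from 4cefd64: reachable set = {036f47c, 3e88cdf, 412a221, 45d3b7c, 4cefd64, 631fd6c, 846a9ca, ac01c0f, efe668f}.
That is 9 commits.

9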